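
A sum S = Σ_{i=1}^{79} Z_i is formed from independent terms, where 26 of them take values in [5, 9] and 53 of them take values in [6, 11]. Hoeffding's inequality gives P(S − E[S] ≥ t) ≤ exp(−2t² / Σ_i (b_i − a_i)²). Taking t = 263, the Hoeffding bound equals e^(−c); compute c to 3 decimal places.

Σ(b_i − a_i)² = 26·4² + 53·5² = 1741.
c = 2t² / 1741 = 2·263² / 1741 = 79.4589.

79.459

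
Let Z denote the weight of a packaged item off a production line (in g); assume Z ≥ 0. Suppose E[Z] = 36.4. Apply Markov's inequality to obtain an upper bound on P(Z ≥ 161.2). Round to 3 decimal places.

0.226

Markov's inequality: for a non-negative random variable, P(Z ≥ a) ≤ E[Z]/a.
Here E[Z] = 36.4 and a = 161.2, so the bound is 36.4/161.2 = 0.2258.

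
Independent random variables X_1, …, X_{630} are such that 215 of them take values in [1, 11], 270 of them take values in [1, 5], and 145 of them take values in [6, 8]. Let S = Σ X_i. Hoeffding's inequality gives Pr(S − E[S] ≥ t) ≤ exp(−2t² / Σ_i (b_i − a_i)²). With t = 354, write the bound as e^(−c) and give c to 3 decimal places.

9.494

Σ(b_i − a_i)² = 215·10² + 270·4² + 145·2² = 26400.
c = 2t² / 26400 = 2·354² / 26400 = 9.4936.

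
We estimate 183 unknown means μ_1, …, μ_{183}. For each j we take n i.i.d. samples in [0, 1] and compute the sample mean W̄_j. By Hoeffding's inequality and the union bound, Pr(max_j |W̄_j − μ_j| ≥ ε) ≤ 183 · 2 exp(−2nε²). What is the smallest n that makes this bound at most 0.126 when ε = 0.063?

1005

Need 2·183·exp(−2nε²) ≤ 0.126, i.e. exp(−2nε²) ≤ 0.126/366.
So 2nε² ≥ ln(366/0.126) = 7.974107.
Hence n ≥ 7.974107/(2·0.063²) = 1004.549.
The smallest integer n is 1005.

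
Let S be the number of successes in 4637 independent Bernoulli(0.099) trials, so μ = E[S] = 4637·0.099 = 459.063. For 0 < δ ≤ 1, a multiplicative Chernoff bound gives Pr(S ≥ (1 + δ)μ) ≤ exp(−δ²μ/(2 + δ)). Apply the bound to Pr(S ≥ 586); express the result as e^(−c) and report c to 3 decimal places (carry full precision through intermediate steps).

Write 586 = (1 + δ)μ, so δ = 586/459.063 − 1 = 0.2765132…
Then the exponent is δ²μ/(2 + δ) = (586 − μ)² / (μ·(2 + δ)) = 15.418211.

15.418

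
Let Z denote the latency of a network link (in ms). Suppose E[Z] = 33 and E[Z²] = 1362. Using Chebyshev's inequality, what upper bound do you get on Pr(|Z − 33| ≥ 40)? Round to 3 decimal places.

0.171

Var(Z) = E[Z²] − (E[Z])² = 1362 − 1089 = 273.
Chebyshev's inequality: Pr(|Z − μ| ≥ t) ≤ Var(Z)/t² = 273/1600 = 0.1706.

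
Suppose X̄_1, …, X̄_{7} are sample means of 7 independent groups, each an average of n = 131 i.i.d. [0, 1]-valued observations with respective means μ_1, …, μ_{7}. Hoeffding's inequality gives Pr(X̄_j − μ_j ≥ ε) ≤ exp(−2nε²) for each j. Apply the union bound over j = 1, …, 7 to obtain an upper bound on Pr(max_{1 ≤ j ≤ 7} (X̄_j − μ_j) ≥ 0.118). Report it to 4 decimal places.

0.1823

Per-experiment Hoeffding bound: exp(−2·131·0.118²) = exp(−3.64809) = 0.026041.
Union bound over 7 events: 7·0.026041 = 0.18229.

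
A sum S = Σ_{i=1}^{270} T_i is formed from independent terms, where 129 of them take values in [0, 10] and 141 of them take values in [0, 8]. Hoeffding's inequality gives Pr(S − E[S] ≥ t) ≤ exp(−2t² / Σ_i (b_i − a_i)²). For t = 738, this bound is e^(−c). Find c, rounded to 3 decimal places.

Σ(b_i − a_i)² = 129·10² + 141·8² = 21924.
c = 2t² / 21924 = 2·738² / 21924 = 49.6847.

49.685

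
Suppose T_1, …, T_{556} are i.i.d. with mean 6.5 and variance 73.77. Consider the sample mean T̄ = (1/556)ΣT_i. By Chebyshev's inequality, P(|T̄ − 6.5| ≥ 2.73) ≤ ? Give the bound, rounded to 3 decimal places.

Var(T̄) = Var(T_i)/n = 73.77/556 = 0.13268.
Chebyshev: P(|T̄ − 6.5| ≥ 2.73) ≤ Var(T̄)/(2.73)² = 73.77/(556·2.73²) = 0.0178.

0.018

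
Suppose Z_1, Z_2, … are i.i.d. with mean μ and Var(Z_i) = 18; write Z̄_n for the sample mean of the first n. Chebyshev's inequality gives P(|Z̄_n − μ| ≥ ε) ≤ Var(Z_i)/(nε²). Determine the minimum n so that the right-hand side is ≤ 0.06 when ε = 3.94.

20

Require 18/(n·3.94²) ≤ 0.06, i.e. n ≥ 18/(0.06·3.94²) = 19.325.
The smallest integer n is 20.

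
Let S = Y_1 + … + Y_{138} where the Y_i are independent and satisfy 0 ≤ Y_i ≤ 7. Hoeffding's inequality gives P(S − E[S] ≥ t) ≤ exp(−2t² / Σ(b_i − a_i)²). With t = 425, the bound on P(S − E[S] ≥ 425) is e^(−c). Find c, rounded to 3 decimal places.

53.424

Σ(b_i − a_i)² = 138·(7)² = 6762.
c = 2t²/6762 = 2·425²/6762 = 53.4235.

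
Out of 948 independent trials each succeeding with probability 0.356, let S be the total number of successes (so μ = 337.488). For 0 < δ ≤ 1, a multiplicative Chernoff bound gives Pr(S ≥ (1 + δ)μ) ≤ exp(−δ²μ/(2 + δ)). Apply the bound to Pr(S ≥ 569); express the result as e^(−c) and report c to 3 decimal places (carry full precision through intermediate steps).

Write 569 = (1 + δ)μ, so δ = 569/337.488 − 1 = 0.6859859…
Then the exponent is δ²μ/(2 + δ) = (569 − μ)² / (μ·(2 + δ)) = 59.126879.

59.127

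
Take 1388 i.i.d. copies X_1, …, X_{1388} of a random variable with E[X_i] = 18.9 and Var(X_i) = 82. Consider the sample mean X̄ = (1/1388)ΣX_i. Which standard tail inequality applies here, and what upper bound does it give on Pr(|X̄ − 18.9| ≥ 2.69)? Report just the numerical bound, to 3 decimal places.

With mean and variance of each term known, Chebyshev's inequality bounds the deviation of the sum (or sample mean).
Var(X̄) = Var(X_i)/n = 82/1388 = 0.059078.
Chebyshev: Pr(|X̄ − 18.9| ≥ 2.69) ≤ Var(X̄)/(2.69)² = 82/(1388·2.69²) = 0.0082.

0.008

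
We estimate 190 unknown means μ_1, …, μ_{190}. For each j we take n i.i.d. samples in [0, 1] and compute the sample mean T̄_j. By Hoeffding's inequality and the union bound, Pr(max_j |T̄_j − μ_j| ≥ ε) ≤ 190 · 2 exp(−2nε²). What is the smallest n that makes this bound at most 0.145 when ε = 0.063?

Need 2·190·exp(−2nε²) ≤ 0.145, i.e. exp(−2nε²) ≤ 0.145/380.
So 2nε² ≥ ln(380/0.145) = 7.871193.
Hence n ≥ 7.871193/(2·0.063²) = 991.584.
The smallest integer n is 992.

992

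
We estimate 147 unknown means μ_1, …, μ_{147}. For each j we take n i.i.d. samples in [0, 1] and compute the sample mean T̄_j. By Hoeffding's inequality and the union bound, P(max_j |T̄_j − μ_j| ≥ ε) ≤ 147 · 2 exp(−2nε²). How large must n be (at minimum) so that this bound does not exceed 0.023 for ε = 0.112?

377

Need 2·147·exp(−2nε²) ≤ 0.023, i.e. exp(−2nε²) ≤ 0.023/294.
So 2nε² ≥ ln(294/0.023) = 9.455841.
Hence n ≥ 9.455841/(2·0.112²) = 376.907.
The smallest integer n is 377.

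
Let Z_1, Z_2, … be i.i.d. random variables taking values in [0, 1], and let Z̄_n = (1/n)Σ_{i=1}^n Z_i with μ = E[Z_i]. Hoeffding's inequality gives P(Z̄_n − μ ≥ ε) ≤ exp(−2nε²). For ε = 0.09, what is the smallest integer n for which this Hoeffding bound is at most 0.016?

256

Require exp(−2nε²) ≤ 0.016, i.e. 2nε² ≥ ln(1/0.016) = 4.135167.
So n ≥ 4.135167 / (2·0.09²) = 255.257.
The smallest integer n is 256.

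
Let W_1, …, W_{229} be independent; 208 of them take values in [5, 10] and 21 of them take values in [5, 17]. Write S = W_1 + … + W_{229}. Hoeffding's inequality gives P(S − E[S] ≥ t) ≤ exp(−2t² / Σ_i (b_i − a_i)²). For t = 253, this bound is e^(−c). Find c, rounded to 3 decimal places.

15.566

Σ(b_i − a_i)² = 208·5² + 21·12² = 8224.
c = 2t² / 8224 = 2·253² / 8224 = 15.5664.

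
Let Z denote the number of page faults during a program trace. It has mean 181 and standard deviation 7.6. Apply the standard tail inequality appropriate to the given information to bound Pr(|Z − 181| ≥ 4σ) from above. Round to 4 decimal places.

Mean and variance are known, so Chebyshev's inequality applies.
Chebyshev: Pr(|Z − μ| ≥ t) ≤ Var(Z)/t².
Var(Z) = σ² = 7.6² = 57.76.
t = 4·7.6 = 30.4.
Bound = 57.76 / 924.16 = 0.0625.

0.0625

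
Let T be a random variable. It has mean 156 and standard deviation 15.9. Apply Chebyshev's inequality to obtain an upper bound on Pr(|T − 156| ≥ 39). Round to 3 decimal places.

Chebyshev: Pr(|T − μ| ≥ t) ≤ Var(T)/t².
Var(T) = σ² = 15.9² = 252.81.
Bound = 252.81 / 1521 = 0.1662.

0.166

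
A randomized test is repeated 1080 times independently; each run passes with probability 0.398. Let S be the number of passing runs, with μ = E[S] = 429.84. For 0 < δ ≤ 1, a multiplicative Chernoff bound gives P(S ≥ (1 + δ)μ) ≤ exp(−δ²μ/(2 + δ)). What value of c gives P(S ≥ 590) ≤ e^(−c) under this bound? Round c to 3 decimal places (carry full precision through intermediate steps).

Write 590 = (1 + δ)μ, so δ = 590/429.84 − 1 = 0.3726038…
Then the exponent is δ²μ/(2 + δ) = (590 − μ)² / (μ·(2 + δ)) = 25.152206.

25.152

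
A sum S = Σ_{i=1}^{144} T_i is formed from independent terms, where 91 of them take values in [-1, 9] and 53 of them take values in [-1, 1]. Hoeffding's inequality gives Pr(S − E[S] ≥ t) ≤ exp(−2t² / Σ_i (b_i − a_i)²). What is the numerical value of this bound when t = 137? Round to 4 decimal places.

Σ(b_i − a_i)² = 91·10² + 53·2² = 9312.
Exponent = 2·137² / 9312 = 4.03114.
Bound = exp(−4.03114) = 0.01775.

0.0178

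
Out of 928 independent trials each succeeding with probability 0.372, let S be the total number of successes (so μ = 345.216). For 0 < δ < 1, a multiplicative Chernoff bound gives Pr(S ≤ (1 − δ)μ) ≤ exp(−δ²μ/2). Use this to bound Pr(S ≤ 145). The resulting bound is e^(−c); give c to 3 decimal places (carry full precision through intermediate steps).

58.060

Write 145 = (1 − δ)μ, so δ = 1 − 145/345.216 = 0.5799731…
Then the exponent is δ²μ/2 = (μ − 145)²/(2μ) = 58.059949.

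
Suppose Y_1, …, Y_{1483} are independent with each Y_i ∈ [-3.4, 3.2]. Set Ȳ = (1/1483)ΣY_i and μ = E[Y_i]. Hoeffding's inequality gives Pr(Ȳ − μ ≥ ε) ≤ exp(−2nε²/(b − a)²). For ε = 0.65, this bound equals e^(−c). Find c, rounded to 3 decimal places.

28.768

c = 2nε²/(b − a)² = 2·1483·0.65² / 6.6² = 28.7680.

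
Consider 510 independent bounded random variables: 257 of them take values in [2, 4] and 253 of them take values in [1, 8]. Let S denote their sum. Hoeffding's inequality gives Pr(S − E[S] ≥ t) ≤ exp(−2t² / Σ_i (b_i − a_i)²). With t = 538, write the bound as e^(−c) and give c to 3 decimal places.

Σ(b_i − a_i)² = 257·2² + 253·7² = 13425.
c = 2t² / 13425 = 2·538² / 13425 = 43.1201.

43.120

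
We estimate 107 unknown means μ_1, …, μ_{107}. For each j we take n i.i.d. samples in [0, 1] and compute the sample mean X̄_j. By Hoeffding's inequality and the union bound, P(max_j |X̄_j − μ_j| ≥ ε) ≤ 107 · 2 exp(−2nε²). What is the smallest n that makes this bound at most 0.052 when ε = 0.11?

Need 2·107·exp(−2nε²) ≤ 0.052, i.e. exp(−2nε²) ≤ 0.052/214.
So 2nε² ≥ ln(214/0.052) = 8.322488.
Hence n ≥ 8.322488/(2·0.11²) = 343.904.
The smallest integer n is 344.

344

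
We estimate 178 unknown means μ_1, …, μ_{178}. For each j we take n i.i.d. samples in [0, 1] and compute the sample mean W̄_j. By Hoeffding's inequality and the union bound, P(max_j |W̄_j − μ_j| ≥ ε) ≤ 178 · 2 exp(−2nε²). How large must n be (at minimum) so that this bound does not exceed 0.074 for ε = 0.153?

Need 2·178·exp(−2nε²) ≤ 0.074, i.e. exp(−2nε²) ≤ 0.074/356.
So 2nε² ≥ ln(356/0.074) = 8.478621.
Hence n ≥ 8.478621/(2·0.153²) = 181.097.
The smallest integer n is 182.

182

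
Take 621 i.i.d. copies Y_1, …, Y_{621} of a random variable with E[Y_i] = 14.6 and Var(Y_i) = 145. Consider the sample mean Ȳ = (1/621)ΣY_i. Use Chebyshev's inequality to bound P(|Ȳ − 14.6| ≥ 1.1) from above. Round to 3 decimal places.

Var(Ȳ) = Var(Y_i)/n = 145/621 = 0.23349.
Chebyshev: P(|Ȳ − 14.6| ≥ 1.1) ≤ Var(Ȳ)/(1.1)² = 145/(621·1.1²) = 0.1930.

0.193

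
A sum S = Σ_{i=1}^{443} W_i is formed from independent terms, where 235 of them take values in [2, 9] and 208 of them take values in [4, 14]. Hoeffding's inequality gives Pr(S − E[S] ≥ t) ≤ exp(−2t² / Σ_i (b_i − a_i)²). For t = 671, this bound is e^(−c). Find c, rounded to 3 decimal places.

27.866

Σ(b_i − a_i)² = 235·7² + 208·10² = 32315.
c = 2t² / 32315 = 2·671² / 32315 = 27.8658.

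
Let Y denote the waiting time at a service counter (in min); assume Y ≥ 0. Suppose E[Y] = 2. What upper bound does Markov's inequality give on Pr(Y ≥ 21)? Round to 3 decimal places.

Markov's inequality: for a non-negative random variable, Pr(Y ≥ a) ≤ E[Y]/a.
Here E[Y] = 2 and a = 21, so the bound is 2/21 = 0.0952.

0.095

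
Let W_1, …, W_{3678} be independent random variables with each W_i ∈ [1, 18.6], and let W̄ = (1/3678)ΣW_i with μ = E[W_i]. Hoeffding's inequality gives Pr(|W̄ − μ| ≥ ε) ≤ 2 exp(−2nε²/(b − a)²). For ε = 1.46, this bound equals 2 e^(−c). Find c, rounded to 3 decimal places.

c = 2nε²/(b − a)² = 2·3678·1.46² / 17.6² = 50.6200.

50.620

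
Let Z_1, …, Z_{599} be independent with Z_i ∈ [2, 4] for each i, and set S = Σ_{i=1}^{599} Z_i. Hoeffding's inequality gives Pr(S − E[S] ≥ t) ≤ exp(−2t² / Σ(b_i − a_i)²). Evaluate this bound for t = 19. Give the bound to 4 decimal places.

Σ(b_i − a_i)² = 599·(2)² = 2396.
Exponent = 2·19²/2396 = 0.3013.
Bound = exp(−0.3013) = 0.73983.

0.7398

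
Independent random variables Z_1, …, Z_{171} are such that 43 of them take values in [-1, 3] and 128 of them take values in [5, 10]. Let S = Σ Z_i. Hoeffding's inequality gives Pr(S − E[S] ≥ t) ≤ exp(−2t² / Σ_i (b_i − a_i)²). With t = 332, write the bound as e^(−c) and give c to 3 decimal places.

56.700

Σ(b_i − a_i)² = 43·4² + 128·5² = 3888.
c = 2t² / 3888 = 2·332² / 3888 = 56.6996.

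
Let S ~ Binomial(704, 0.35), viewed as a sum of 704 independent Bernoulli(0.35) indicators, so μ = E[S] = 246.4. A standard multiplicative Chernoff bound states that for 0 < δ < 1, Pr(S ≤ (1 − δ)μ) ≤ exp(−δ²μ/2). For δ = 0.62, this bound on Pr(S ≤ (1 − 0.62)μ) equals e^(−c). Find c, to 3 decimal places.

c = δ²μ/2 = 0.62²·246.4/2 = 47.3581.

47.358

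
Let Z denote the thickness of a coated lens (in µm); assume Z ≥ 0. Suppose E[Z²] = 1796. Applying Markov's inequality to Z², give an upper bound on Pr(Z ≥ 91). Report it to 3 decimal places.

0.217

Since Z ≥ 0, the event {Z ≥ 91} is the same as {Z² ≥ 8281}.
Markov's inequality applied to Z² gives Pr(Z² ≥ 8281) ≤ E[Z²]/8281 = 1796/8281 = 0.2169.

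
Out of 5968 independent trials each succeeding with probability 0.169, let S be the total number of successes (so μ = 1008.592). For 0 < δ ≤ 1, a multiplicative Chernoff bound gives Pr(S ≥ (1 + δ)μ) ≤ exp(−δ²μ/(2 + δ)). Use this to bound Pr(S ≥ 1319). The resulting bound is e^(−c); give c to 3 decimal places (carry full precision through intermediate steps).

Write 1319 = (1 + δ)μ, so δ = 1319/1008.592 − 1 = 0.3077637…
Then the exponent is δ²μ/(2 + δ) = (1319 − μ)² / (μ·(2 + δ)) = 41.396055.

41.396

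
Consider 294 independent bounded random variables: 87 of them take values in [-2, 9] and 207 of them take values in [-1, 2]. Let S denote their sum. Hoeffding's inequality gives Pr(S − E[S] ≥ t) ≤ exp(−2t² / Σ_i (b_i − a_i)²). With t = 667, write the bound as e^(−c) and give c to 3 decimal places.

71.814

Σ(b_i − a_i)² = 87·11² + 207·3² = 12390.
c = 2t² / 12390 = 2·667² / 12390 = 71.8142.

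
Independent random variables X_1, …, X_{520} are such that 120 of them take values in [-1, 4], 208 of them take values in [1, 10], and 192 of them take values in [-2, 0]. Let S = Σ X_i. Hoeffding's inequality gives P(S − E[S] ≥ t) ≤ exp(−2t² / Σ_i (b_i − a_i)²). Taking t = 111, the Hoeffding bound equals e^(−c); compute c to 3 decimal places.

Σ(b_i − a_i)² = 120·5² + 208·9² + 192·2² = 20616.
c = 2t² / 20616 = 2·111² / 20616 = 1.1953.

1.195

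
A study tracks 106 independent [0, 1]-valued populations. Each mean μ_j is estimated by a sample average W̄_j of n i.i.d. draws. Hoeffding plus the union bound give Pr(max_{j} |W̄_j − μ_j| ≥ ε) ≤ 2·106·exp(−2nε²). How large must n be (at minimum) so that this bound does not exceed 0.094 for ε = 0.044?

1995

Need 2·106·exp(−2nε²) ≤ 0.094, i.e. exp(−2nε²) ≤ 0.094/212.
So 2nε² ≥ ln(212/0.094) = 7.721047.
Hence n ≥ 7.721047/(2·0.044²) = 1994.072.
The smallest integer n is 1995.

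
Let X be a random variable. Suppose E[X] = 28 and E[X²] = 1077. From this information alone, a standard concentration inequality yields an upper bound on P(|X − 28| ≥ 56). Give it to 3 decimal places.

The first two moments determine the variance, so Chebyshev's inequality is the sharpest standard bound available.
Var(X) = E[X²] − (E[X])² = 1077 − 784 = 293.
Chebyshev's inequality: P(|X − μ| ≥ t) ≤ Var(X)/t² = 293/3136 = 0.0934.

0.093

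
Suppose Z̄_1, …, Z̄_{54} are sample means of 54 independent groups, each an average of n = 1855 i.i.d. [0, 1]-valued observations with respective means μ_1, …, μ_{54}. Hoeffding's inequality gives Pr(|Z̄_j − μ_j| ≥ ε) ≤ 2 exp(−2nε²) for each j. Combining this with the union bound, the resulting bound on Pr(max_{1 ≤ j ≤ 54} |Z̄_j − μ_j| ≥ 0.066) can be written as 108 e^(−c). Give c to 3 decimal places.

Union bound over the 54 events: Pr(max_{1 ≤ j ≤ 54} |Z̄_j − μ_j| ≥ 0.066) ≤ 54·2·exp(−2nε²) = 108 exp(−2·1855·0.066²).
So c = 2·1855·0.066² = 16.1608.

16.161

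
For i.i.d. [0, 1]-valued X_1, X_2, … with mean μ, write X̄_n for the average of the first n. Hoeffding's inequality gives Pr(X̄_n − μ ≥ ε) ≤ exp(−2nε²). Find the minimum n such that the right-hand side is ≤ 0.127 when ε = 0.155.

43

Require exp(−2nε²) ≤ 0.127, i.e. 2nε² ≥ ln(1/0.127) = 2.063568.
So n ≥ 2.063568 / (2·0.155²) = 42.946.
The smallest integer n is 43.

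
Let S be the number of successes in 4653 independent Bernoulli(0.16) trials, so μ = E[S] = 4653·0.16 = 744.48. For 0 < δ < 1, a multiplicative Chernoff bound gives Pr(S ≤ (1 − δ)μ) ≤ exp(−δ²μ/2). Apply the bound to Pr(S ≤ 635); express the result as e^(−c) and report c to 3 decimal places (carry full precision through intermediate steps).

Write 635 = (1 − δ)μ, so δ = 1 − 635/744.48 = 0.1470557…
Then the exponent is δ²μ/2 = (μ − 635)²/(2μ) = 8.049827.

8.050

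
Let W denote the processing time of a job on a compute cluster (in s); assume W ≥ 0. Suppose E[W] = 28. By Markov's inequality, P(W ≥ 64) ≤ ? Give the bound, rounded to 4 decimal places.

Markov's inequality: for a non-negative random variable, P(W ≥ a) ≤ E[W]/a.
Here E[W] = 28 and a = 64, so the bound is 28/64 = 0.4375.

0.4375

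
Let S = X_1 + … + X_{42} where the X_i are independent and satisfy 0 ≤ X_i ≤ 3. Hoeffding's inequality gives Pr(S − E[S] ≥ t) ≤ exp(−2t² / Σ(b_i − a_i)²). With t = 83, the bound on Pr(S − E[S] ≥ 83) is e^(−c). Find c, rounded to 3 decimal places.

Σ(b_i − a_i)² = 42·(3)² = 378.
c = 2t²/378 = 2·83²/378 = 36.4497.

36.450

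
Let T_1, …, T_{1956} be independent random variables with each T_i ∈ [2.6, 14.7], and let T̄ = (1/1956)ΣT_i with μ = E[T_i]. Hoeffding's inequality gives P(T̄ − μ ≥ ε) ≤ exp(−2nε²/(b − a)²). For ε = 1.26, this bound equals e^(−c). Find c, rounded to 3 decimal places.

c = 2nε²/(b − a)² = 2·1956·1.26² / 12.1² = 42.4199.

42.420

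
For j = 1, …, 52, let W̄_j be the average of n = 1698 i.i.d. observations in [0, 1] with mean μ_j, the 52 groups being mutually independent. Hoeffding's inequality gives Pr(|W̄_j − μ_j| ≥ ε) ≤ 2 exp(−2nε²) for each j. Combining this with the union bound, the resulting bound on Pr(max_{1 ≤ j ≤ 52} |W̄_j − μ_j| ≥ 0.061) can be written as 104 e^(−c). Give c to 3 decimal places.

Union bound over the 52 events: Pr(max_{1 ≤ j ≤ 52} |W̄_j − μ_j| ≥ 0.061) ≤ 52·2·exp(−2nε²) = 104 exp(−2·1698·0.061²).
So c = 2·1698·0.061² = 12.6365.

12.637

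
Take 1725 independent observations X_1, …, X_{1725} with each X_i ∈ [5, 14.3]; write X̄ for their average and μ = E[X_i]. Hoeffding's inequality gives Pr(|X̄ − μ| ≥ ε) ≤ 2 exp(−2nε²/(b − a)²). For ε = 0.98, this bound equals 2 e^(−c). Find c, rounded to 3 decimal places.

c = 2nε²/(b − a)² = 2·1725·0.98² / 9.3² = 38.3094.

38.309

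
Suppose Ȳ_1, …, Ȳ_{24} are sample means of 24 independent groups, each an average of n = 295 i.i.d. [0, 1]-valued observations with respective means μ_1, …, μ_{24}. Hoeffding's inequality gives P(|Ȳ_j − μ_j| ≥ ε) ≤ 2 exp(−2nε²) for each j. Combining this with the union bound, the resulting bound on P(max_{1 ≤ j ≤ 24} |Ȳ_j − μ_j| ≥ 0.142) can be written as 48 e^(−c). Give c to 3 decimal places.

Union bound over the 24 events: P(max_{1 ≤ j ≤ 24} |Ȳ_j − μ_j| ≥ 0.142) ≤ 24·2·exp(−2nε²) = 48 exp(−2·295·0.142²).
So c = 2·295·0.142² = 11.8968.

11.897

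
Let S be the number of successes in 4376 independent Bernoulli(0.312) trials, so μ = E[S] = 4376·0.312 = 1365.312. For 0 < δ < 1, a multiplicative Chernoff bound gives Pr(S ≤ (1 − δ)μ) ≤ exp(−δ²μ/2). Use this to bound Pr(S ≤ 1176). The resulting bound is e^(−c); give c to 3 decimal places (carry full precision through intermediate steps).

Write 1176 = (1 − δ)μ, so δ = 1 − 1176/1365.312 = 0.1386584…
Then the exponent is δ²μ/2 = (μ − 1176)²/(2μ) = 13.124851.

13.125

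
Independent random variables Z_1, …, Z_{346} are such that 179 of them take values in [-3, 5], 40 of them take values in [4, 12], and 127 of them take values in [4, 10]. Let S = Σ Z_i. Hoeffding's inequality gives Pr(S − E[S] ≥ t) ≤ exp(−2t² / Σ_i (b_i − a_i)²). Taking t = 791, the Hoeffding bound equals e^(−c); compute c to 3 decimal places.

Σ(b_i − a_i)² = 179·8² + 40·8² + 127·6² = 18588.
c = 2t² / 18588 = 2·791² / 18588 = 67.3210.

67.321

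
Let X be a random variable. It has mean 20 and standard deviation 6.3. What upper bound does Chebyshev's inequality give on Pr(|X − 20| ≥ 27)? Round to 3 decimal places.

Chebyshev: Pr(|X − μ| ≥ t) ≤ Var(X)/t².
Var(X) = σ² = 6.3² = 39.69.
Bound = 39.69 / 729 = 0.0544.

0.054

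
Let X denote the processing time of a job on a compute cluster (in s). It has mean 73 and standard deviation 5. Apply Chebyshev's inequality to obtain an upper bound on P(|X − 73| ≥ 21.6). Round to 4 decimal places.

0.0536

Chebyshev: P(|X − μ| ≥ t) ≤ Var(X)/t².
Var(X) = σ² = 5² = 25.
Bound = 25 / 466.56 = 0.0536.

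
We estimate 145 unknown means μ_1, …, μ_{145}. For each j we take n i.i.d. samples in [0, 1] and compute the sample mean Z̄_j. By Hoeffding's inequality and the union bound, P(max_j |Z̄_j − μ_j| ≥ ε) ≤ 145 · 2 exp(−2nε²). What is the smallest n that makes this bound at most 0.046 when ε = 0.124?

285

Need 2·145·exp(−2nε²) ≤ 0.046, i.e. exp(−2nε²) ≤ 0.046/290.
So 2nε² ≥ ln(290/0.046) = 8.748995.
Hence n ≥ 8.748995/(2·0.124²) = 284.502.
The smallest integer n is 285.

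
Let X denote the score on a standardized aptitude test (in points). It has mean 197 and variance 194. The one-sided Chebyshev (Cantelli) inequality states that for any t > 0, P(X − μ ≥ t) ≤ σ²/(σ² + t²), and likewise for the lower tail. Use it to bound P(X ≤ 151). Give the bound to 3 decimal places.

Here σ² = 194 and t = 46, so σ² + t² = 2310.
Cantelli's bound: 194/2310 = 0.0840.

0.084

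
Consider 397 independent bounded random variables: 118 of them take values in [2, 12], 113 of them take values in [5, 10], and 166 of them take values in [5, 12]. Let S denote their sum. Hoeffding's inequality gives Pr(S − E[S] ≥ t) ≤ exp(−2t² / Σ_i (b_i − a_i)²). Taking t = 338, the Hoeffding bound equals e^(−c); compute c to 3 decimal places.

Σ(b_i − a_i)² = 118·10² + 113·5² + 166·7² = 22759.
c = 2t² / 22759 = 2·338² / 22759 = 10.0395.

10.039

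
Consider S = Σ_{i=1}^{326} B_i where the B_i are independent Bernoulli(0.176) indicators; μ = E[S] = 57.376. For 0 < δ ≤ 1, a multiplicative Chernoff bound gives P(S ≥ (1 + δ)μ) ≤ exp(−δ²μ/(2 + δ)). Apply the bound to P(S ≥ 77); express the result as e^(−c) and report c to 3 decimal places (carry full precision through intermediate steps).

2.866

Write 77 = (1 + δ)μ, so δ = 77/57.376 − 1 = 0.3420245…
Then the exponent is δ²μ/(2 + δ) = (77 − μ)² / (μ·(2 + δ)) = 2.865849.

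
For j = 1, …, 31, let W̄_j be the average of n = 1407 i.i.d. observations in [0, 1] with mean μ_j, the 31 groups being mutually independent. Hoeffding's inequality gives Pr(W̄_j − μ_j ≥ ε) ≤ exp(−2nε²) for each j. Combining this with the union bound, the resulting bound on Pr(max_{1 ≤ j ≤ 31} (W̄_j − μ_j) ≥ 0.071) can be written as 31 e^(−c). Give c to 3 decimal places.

Union bound over the 31 events: Pr(max_{1 ≤ j ≤ 31} (W̄_j − μ_j) ≥ 0.071) ≤ 31·exp(−2nε²) = 31 exp(−2·1407·0.071²).
So c = 2·1407·0.071² = 14.1854.

14.185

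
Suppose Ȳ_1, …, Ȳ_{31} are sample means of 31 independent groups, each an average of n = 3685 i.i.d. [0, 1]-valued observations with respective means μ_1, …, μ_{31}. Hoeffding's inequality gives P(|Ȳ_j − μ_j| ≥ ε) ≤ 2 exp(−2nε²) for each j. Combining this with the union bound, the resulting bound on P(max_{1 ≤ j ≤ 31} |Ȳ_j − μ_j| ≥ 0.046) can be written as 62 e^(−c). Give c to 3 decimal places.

Union bound over the 31 events: P(max_{1 ≤ j ≤ 31} |Ȳ_j − μ_j| ≥ 0.046) ≤ 31·2·exp(−2nε²) = 62 exp(−2·3685·0.046²).
So c = 2·3685·0.046² = 15.5949.

15.595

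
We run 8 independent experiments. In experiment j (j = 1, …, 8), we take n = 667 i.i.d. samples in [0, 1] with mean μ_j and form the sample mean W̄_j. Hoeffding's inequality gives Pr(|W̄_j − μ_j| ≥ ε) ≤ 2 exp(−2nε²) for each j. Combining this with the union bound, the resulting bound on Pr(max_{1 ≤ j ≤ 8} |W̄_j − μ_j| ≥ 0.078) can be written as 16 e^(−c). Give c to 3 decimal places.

Union bound over the 8 events: Pr(max_{1 ≤ j ≤ 8} |W̄_j − μ_j| ≥ 0.078) ≤ 8·2·exp(−2nε²) = 16 exp(−2·667·0.078²).
So c = 2·667·0.078² = 8.1161.

8.116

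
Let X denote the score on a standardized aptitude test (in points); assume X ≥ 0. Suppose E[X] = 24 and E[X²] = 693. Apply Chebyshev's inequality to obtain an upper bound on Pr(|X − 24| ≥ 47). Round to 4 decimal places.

0.0530

Var(X) = E[X²] − (E[X])² = 693 − 576 = 117.
Chebyshev's inequality: Pr(|X − μ| ≥ t) ≤ Var(X)/t² = 117/2209 = 0.0530.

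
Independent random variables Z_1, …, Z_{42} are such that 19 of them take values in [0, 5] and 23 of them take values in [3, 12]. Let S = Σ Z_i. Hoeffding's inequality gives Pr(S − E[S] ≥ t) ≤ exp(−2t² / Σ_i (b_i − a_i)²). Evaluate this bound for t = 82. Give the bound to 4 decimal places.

Σ(b_i − a_i)² = 19·5² + 23·9² = 2338.
Exponent = 2·82² / 2338 = 5.75192.
Bound = exp(−5.75192) = 0.00318.

0.0032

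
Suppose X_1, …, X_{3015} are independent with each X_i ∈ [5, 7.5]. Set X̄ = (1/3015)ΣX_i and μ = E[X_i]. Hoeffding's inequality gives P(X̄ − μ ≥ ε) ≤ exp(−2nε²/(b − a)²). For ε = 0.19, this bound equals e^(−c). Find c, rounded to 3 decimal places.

34.829

c = 2nε²/(b − a)² = 2·3015·0.19² / 2.5² = 34.8293.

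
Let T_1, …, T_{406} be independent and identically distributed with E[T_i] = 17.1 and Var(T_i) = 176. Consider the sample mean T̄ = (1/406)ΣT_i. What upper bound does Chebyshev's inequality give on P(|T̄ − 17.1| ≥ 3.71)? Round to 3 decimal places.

0.031

Var(T̄) = Var(T_i)/n = 176/406 = 0.4335.
Chebyshev: P(|T̄ − 17.1| ≥ 3.71) ≤ Var(T̄)/(3.71)² = 176/(406·3.71²) = 0.0315.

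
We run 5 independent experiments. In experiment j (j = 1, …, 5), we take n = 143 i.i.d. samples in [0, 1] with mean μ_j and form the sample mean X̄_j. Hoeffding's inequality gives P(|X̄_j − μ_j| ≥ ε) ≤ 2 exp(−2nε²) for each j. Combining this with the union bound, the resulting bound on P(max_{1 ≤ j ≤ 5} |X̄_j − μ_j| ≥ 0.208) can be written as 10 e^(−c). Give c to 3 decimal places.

Union bound over the 5 events: P(max_{1 ≤ j ≤ 5} |X̄_j − μ_j| ≥ 0.208) ≤ 5·2·exp(−2nε²) = 10 exp(−2·143·0.208²).
So c = 2·143·0.208² = 12.3735.

12.374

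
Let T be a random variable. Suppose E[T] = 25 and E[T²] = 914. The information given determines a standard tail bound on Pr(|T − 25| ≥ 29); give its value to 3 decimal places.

The first two moments determine the variance, so Chebyshev's inequality is the sharpest standard bound available.
Var(T) = E[T²] − (E[T])² = 914 − 625 = 289.
Chebyshev's inequality: Pr(|T − μ| ≥ t) ≤ Var(T)/t² = 289/841 = 0.3436.

0.344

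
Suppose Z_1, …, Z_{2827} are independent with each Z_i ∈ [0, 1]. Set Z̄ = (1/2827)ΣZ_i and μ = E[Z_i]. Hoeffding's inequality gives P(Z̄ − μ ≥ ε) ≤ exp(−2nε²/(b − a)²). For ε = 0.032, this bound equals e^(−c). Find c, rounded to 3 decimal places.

c = 2nε²/(b − a)² = 2·2827·0.032² / 1² = 5.7897.

5.790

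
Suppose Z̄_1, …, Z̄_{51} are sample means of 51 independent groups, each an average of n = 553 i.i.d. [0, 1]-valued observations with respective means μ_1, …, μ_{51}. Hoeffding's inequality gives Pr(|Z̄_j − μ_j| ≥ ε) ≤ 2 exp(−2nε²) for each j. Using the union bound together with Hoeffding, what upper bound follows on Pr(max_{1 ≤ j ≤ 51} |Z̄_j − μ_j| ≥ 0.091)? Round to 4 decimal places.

0.0107

Per-experiment Hoeffding bound: 2·exp(−2·553·0.091²) = 2·exp(−9.15879) = 0.00021058.
Union bound over 51 events: 51·0.00021058 = 0.01074.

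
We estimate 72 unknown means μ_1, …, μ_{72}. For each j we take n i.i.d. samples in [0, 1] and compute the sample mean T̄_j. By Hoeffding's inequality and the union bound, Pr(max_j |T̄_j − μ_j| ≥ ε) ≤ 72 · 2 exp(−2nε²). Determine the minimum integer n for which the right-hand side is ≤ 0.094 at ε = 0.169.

Need 2·72·exp(−2nε²) ≤ 0.094, i.e. exp(−2nε²) ≤ 0.094/144.
So 2nε² ≥ ln(144/0.094) = 7.334274.
Hence n ≥ 7.334274/(2·0.169²) = 128.397.
The smallest integer n is 129.

129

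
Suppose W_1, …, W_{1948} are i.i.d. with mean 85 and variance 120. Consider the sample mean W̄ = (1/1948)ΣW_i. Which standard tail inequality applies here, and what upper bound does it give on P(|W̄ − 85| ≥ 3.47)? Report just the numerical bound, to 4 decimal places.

With mean and variance of each term known, Chebyshev's inequality bounds the deviation of the sum (or sample mean).
Var(W̄) = Var(W_i)/n = 120/1948 = 0.061602.
Chebyshev: P(|W̄ − 85| ≥ 3.47) ≤ Var(W̄)/(3.47)² = 120/(1948·3.47²) = 0.0051.

0.0051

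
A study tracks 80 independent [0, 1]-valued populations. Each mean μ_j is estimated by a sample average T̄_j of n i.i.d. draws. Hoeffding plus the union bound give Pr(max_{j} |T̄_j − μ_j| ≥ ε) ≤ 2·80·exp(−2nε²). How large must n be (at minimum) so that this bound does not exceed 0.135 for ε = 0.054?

Need 2·80·exp(−2nε²) ≤ 0.135, i.e. exp(−2nε²) ≤ 0.135/160.
So 2nε² ≥ ln(160/0.135) = 7.077654.
Hence n ≥ 7.077654/(2·0.054²) = 1213.590.
The smallest integer n is 1214.

1214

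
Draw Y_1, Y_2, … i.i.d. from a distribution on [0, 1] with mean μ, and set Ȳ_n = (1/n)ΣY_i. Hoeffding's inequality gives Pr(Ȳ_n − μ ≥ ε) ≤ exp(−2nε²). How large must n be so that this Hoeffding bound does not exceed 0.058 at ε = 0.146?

Require exp(−2nε²) ≤ 0.058, i.e. 2nε² ≥ ln(1/0.058) = 2.847312.
So n ≥ 2.847312 / (2·0.146²) = 66.788.
The smallest integer n is 67.

67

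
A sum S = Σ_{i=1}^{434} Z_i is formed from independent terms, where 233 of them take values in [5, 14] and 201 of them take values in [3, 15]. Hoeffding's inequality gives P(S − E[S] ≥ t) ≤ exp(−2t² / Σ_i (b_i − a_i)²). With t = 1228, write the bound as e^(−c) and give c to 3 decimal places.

Σ(b_i − a_i)² = 233·9² + 201·12² = 47817.
c = 2t² / 47817 = 2·1228² / 47817 = 63.0731.

63.073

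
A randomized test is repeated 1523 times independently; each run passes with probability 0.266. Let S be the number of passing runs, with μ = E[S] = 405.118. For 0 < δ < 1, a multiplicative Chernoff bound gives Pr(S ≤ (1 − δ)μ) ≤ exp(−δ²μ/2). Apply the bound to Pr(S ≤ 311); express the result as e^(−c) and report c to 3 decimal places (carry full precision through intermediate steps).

10.933

Write 311 = (1 − δ)μ, so δ = 1 − 311/405.118 = 0.2323224…
Then the exponent is δ²μ/2 = (μ − 311)²/(2μ) = 10.932861.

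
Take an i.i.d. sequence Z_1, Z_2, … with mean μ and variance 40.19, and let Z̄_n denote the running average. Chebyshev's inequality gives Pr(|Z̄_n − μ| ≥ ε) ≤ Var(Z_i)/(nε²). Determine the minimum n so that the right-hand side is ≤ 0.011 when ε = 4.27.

201

Require 40.19/(n·4.27²) ≤ 0.011, i.e. n ≥ 40.19/(0.011·4.27²) = 200.387.
The smallest integer n is 201.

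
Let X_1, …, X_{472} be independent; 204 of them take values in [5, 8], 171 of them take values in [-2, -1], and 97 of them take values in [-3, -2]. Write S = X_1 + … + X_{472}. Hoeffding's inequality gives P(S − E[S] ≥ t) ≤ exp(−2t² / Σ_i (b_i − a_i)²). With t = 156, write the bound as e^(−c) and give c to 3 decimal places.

Σ(b_i − a_i)² = 204·3² + 171·1² + 97·1² = 2104.
c = 2t² / 2104 = 2·156² / 2104 = 23.1331.

23.133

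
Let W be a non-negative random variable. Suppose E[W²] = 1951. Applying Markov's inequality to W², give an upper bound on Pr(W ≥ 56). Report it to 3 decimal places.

Since W ≥ 0, the event {W ≥ 56} is the same as {W² ≥ 3136}.
Markov's inequality applied to W² gives Pr(W² ≥ 3136) ≤ E[W²]/3136 = 1951/3136 = 0.6221.

0.622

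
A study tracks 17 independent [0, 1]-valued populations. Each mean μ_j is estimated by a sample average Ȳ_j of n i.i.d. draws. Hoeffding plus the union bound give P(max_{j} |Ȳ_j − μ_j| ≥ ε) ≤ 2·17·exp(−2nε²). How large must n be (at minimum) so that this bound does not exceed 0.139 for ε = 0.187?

79

Need 2·17·exp(−2nε²) ≤ 0.139, i.e. exp(−2nε²) ≤ 0.139/34.
So 2nε² ≥ ln(34/0.139) = 5.499642.
Hence n ≥ 5.499642/(2·0.187²) = 78.636.
The smallest integer n is 79.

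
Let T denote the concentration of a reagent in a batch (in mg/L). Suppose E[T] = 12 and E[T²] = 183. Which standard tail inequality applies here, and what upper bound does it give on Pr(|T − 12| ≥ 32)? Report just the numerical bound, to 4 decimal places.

0.0381

The first two moments determine the variance, so Chebyshev's inequality is the sharpest standard bound available.
Var(T) = E[T²] − (E[T])² = 183 − 144 = 39.
Chebyshev's inequality: Pr(|T − μ| ≥ t) ≤ Var(T)/t² = 39/1024 = 0.0381.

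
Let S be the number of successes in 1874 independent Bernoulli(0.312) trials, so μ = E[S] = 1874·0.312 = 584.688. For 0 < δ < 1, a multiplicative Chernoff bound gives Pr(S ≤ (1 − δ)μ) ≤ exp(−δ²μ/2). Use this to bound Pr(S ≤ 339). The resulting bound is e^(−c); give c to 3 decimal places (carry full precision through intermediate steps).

51.619

Write 339 = (1 − δ)μ, so δ = 1 − 339/584.688 = 0.4202036…
Then the exponent is δ²μ/2 = (μ − 339)²/(2μ) = 51.619491.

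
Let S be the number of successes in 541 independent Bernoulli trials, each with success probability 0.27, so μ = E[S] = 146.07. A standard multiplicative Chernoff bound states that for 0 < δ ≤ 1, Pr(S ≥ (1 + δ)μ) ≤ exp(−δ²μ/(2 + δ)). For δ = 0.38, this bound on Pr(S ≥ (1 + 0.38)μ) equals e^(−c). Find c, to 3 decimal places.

8.862

c = δ²μ/(2 + δ) = 0.38²·146.07/(2 + 0.38) = 8.8624.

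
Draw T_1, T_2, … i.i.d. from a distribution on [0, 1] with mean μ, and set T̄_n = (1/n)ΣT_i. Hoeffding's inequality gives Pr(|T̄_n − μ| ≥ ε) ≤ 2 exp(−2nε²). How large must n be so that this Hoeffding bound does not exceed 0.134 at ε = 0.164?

Require 2·exp(−2nε²) ≤ 0.134, i.e. 2nε² ≥ ln(2/0.134) = 2.703063.
So n ≥ 2.703063 / (2·0.164²) = 50.250.
The smallest integer n is 51.

51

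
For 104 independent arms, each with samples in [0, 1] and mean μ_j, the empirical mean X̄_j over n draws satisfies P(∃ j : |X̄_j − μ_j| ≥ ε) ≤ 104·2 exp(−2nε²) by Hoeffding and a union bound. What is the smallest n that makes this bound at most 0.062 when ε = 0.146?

Need 2·104·exp(−2nε²) ≤ 0.062, i.e. exp(−2nε²) ≤ 0.062/208.
So 2nε² ≥ ln(208/0.062) = 8.118159.
Hence n ≥ 8.118159/(2·0.146²) = 190.424.
The smallest integer n is 191.

191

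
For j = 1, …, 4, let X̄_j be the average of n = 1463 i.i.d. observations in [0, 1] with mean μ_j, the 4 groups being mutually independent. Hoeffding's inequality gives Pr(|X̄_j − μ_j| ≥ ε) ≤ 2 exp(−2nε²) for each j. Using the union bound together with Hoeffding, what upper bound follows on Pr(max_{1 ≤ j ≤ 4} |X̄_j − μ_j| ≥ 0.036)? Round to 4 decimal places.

0.1804

Per-experiment Hoeffding bound: 2·exp(−2·1463·0.036²) = 2·exp(−3.79210) = 0.045097.
Union bound over 4 events: 4·0.045097 = 0.18039.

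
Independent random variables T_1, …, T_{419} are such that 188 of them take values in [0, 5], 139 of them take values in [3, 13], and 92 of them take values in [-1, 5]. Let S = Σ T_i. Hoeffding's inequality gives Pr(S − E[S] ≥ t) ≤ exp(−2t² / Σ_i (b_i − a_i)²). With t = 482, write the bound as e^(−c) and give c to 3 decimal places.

Σ(b_i − a_i)² = 188·5² + 139·10² + 92·6² = 21912.
c = 2t² / 21912 = 2·482² / 21912 = 21.2052.

21.205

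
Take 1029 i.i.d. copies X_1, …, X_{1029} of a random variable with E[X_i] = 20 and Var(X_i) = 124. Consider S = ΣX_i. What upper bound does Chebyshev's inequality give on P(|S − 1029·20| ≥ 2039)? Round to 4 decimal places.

0.0307

Var(S) = n·Var(X_i) = 1029·124 = 127596.
Chebyshev: P(|S − 1029·20| ≥ 2039) ≤ Var(S)/2039² = 127596/4157521 = 0.0307.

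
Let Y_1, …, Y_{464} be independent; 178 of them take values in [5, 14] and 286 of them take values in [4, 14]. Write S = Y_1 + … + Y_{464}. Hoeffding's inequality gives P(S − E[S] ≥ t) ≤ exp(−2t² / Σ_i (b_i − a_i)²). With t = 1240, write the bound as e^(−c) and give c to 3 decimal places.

Σ(b_i − a_i)² = 178·9² + 286·10² = 43018.
c = 2t² / 43018 = 2·1240² / 43018 = 71.4864.

71.486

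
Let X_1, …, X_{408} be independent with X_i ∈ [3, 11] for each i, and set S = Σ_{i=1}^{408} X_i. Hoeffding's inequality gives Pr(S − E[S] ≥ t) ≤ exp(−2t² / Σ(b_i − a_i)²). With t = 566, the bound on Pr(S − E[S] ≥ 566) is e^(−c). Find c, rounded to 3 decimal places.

Σ(b_i − a_i)² = 408·(8)² = 26112.
c = 2t²/26112 = 2·566²/26112 = 24.5371.

24.537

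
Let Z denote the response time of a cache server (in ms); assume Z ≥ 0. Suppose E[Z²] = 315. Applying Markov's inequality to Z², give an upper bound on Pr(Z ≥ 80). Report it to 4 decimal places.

0.0492

Since Z ≥ 0, the event {Z ≥ 80} is the same as {Z² ≥ 6400}.
Markov's inequality applied to Z² gives Pr(Z² ≥ 6400) ≤ E[Z²]/6400 = 315/6400 = 0.0492.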